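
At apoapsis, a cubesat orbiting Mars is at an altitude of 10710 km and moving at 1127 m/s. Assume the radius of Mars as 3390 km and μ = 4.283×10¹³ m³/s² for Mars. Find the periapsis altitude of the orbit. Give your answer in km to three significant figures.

r_a = 3390 + 10710 = 14100 km = 1.410×10⁷ m.
Specific energy ε = v²/2 − μ/r = -2.403×10⁶ J/kg, so a = −μ/(2ε) = 8.914×10⁶ m.
The apsides satisfy r_p + r_a = 2a, so the periapsis radius is 2a − r_a = 3.727×10⁶ m = 3727.1 km.
Periapsis altitude = 3727.1 − 3390 = 337.08 km.

periapsis altitude ≈ 337 km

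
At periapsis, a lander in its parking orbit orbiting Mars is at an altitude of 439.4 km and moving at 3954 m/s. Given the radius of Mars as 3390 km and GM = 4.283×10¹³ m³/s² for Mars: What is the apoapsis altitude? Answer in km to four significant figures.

r_p = 3390 + 439.4 = 3829.4 km = 3.829×10⁶ m.
Specific energy ε = v²/2 − μ/r = -3.367×10⁶ J/kg, so a = −μ/(2ε) = 6.359×10⁶ m.
The apsides satisfy r_p + r_a = 2a, so the apoapsis radius is 2a − r_p = 8.889×10⁶ m = 8889.4 km.
Apoapsis altitude = 8889.4 − 3390 = 5499.4 km.

apoapsis altitude ≈ 5499 km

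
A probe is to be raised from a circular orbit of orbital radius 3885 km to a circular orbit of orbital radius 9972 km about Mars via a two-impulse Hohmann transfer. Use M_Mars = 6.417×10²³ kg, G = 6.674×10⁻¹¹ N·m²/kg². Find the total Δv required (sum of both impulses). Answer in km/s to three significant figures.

μ = GM = 6.674×10⁻¹¹ × 6.417×10²³ = 4.283×10¹³ m³/s².
r₁ = 3885 km = 3.885×10⁶ m.
r₂ = 9972 km = 9.972×10⁶ m.
Transfer ellipse a_t = (r₁ + r₂)/2 = 6.928×10⁶ m.
At r₁: circular v_c1 = √(μ/r₁) = 3320 m/s; transfer-periapsis v_p = √[μ(2/r₁ − 1/a_t)] = 3983 m/s.
Δv₁ = v_p − v_c1 = 663.0 m/s.
At r₂: circular v_c2 = √(μ/r₂) = 2072 m/s; transfer-apoapsis v_a = √[μ(2/r₂ − 1/a_t)] = 1552 m/s.
Δv₂ = v_c2 − v_a = 520.5 m/s.
Total Δv = Δv₁ + Δv₂ = 1184 m/s = 1.184 km/s.

Δv_total ≈ 1.18 km/s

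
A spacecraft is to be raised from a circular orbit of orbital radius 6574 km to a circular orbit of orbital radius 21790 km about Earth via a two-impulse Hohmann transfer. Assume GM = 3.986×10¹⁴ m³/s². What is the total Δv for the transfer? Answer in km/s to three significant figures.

Δv_total ≈ 3.23 km/s

r₁ = 6574 km = 6.574×10⁶ m.
r₂ = 21790 km = 2.179×10⁷ m.
Transfer ellipse a_t = (r₁ + r₂)/2 = 1.418×10⁷ m.
At r₁: circular v_c1 = √(μ/r₁) = 7787 m/s; transfer-perigee v_p = √[μ(2/r₁ − 1/a_t)] = 9652 m/s.
Δv₁ = v_p − v_c1 = 1865 m/s.
At r₂: circular v_c2 = √(μ/r₂) = 4277 m/s; transfer-apogee v_a = √[μ(2/r₂ − 1/a_t)] = 2912 m/s.
Δv₂ = v_c2 − v_a = 1365 m/s.
Total Δv = Δv₁ + Δv₂ = 3230 m/s = 3.230 km/s.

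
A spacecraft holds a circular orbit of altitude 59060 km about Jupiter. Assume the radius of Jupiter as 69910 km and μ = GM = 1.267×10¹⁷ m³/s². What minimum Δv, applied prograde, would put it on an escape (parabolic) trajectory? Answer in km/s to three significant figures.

Δv ≈ 13.0 km/s

r = 69910 + 59060 = 128970 km = 1.2897×10⁸ m.
Circular speed v_c = √(μ/r) = 31340 m/s.
Escape speed v_esc = √(2μ/r) = √2 × v_c = 44330 m/s.
Δv = v_esc − v_c = 12980 m/s = 12.98 km/s.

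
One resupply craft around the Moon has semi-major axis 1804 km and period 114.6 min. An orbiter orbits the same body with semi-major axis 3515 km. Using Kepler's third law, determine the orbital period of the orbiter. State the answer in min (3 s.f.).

Kepler's third law: T² ∝ a³, so T₂ = T₁ (a₂/a₁)^(3/2).
a₂/a₁ = 1.948, (a₂/a₁)^(3/2) = 2.720.
T₂ = 114.6 × 2.720 = 311.7 min.

T₂ ≈ 312 min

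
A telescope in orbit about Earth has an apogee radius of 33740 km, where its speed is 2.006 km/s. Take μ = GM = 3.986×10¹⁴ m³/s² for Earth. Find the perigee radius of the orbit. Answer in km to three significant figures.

perigee radius ≈ 6930 km

r_a = 3.374×10⁷ m.
Specific energy ε = v²/2 − μ/r = -9.802×10⁶ J/kg, so a = −μ/(2ε) = 2.033×10⁷ m.
The apsides satisfy r_p + r_a = 2a, so the perigee radius is 2a − r_a = 6.926×10⁶ m = 6925.8 km.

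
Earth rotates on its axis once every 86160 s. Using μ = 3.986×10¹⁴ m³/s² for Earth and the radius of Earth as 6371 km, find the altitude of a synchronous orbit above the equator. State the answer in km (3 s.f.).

A synchronous orbit has period T, so by Kepler's third law a = (μT²/4π²)^(1/3).
μT²/4π² = 3.986×10¹⁴ × (8.616×10⁴)² / 39.48 = 7.495×10²² m³.
a = 4.216×10⁷ m = 42163 km.
Altitude h = a − R = 42163 − 6371 = 35792 km.

h_sync ≈ 35800 km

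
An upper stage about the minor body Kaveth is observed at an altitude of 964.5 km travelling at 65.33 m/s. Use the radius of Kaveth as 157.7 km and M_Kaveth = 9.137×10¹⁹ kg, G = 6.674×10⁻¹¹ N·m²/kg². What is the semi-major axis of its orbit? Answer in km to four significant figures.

μ = GM = 6.674×10⁻¹¹ × 9.137×10¹⁹ = 6.098×10⁹ m³/s².
r = 157.7 + 964.5 = 1122.2 km = 1.122×10⁶ m.
Specific orbital energy ε = v²/2 − μ/r = (65.33)²/2 − 6.098×10⁹/1.122×10⁶ = -3.300×10³ J/kg.
Since ε = −μ/(2a), a = −μ/(2ε) = 9.239×10⁵ m = 923.95 km.

a ≈ 923.9 km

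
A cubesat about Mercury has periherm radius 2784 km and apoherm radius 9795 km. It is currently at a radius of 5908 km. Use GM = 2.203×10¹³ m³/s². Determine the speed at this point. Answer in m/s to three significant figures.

Semi-major axis a = (r_p + r_a)/2 = 6289.5 km = 6.290×10⁶ m.
Vis-viva: v² = μ(2/r − 1/a) = 2.203×10¹³ × (3.385×10⁻⁷ − 1.590×10⁻⁷) = 3.955×10⁶ m²/s².
v = 1989 m/s.

v ≈ 1990 m/s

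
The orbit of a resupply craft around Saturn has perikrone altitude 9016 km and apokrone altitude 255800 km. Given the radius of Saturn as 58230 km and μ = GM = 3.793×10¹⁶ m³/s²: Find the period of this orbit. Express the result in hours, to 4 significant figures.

r_p = 58230 + 9016 = 67246 km = 6.7246×10⁷ m.
r_a = 58230 + 255800 = 314030 km = 3.1403×10⁸ m.
Semi-major axis a = (r_p + r_a)/2 = (67246 + 3.1403×10⁵)/2 = 1.9064×10⁵ km = 1.906×10⁸ m.
By Kepler's third law T = 2π√(a³/μ) = 2π × 1.352×10⁴ = 8.492×10⁴ s.
= 23.59 hours.

T ≈ 23.59 hours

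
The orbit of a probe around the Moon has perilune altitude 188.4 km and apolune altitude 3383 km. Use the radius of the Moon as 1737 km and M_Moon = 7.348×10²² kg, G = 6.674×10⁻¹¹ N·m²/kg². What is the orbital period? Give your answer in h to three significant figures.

μ = GM = 6.674×10⁻¹¹ × 7.348×10²² = 4.904×10¹² m³/s².
r_p = 1737 + 188.4 = 1925.4 km = 1.9254×10⁶ m.
r_a = 1737 + 3383 = 5120.0 km = 5.1200×10⁶ m.
Semi-major axis a = (r_p + r_a)/2 = (1925.4 + 5120.0)/2 = 3522.7 km = 3.523×10⁶ m.
By Kepler's third law T = 2π√(a³/μ) = 2π × 2.986×10³ = 1.876×10⁴ s.
= 5.211 h.

T ≈ 5.21 h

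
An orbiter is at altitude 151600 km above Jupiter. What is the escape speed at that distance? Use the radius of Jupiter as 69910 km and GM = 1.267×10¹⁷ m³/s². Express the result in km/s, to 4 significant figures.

r = 69910 + 151600 = 221510 km = 2.2151×10⁸ m.
Escape speed v_esc = √(2μ/r) = √(2 × 1.267×10¹⁷ / 2.215×10⁸) = √(1.144×10⁹) = 33820 m/s.
= 33.82 km/s.

v_esc ≈ 33.82 km/s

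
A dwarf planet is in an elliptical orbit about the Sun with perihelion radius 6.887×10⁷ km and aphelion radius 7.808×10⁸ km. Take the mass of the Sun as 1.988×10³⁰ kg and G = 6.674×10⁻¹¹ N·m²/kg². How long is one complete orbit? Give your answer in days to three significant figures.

μ = GM = 6.674×10⁻¹¹ × 1.988×10³⁰ = 1.327×10²⁰ m³/s².
Semi-major axis a = (r_p + r_a)/2 = (6.8870×10⁷ + 7.8080×10⁸)/2 = 4.2484×10⁸ km = 4.248×10¹¹ m.
By Kepler's third law T = 2π√(a³/μ) = 2π × 2.404×10⁷ = 1.510×10⁸ s.
= 1748 days.

T ≈ 1750 days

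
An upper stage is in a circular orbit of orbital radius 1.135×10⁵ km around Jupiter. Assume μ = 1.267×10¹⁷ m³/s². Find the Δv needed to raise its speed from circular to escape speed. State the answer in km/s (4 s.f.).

Δv ≈ 13.84 km/s

r = 1.135×10⁵ km = 1.135×10⁸ m.
Circular speed v_c = √(μ/r) = 33410 m/s.
Escape speed v_esc = √(2μ/r) = √2 × v_c = 47250 m/s.
Δv = v_esc − v_c = 13840 m/s = 13.84 km/s.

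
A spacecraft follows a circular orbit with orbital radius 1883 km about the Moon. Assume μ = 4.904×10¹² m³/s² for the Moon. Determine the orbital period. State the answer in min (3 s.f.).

T ≈ 122 min

r = 1883 km = 1.883×10⁶ m.
Kepler's third law: T = 2π√(r³/μ) = 2π√((1.883×10⁶)³ / 4.904×10¹²).
r³/μ = 1.361×10⁶ s², so T = 2π × 1.167×10³ = 7.331×10³ s.
Converting: 7.331×10³ s ÷ 60.00 = 122.2 min.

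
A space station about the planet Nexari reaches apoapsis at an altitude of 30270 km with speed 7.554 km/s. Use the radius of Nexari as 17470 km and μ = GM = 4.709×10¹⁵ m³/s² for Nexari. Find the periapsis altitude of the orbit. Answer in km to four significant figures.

r_a = 17470 + 30270 = 47740 km = 4.774×10⁷ m.
Specific energy ε = v²/2 − μ/r = -7.011×10⁷ J/kg, so a = −μ/(2ε) = 3.358×10⁷ m.
The apsides satisfy r_p + r_a = 2a, so the periapsis radius is 2a − r_a = 1.943×10⁷ m = 19429 km.
Periapsis altitude = 19429 − 17470 = 1958.8 km.

periapsis altitude ≈ 1959 km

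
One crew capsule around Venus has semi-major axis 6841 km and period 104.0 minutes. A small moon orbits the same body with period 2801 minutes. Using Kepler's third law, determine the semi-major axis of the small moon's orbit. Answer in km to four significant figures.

Kepler's third law: a³ ∝ T², so a₂ = a₁ (T₂/T₁)^(2/3).
T₂/T₁ = 26.93, (T₂/T₁)^(2/3) = 8.985.
a₂ = 6841 × 8.985 = 61470 km.

a₂ ≈ 61470 km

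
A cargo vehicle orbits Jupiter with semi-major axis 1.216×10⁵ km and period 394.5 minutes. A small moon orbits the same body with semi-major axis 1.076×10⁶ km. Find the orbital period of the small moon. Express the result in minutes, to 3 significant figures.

T₂ ≈ 10400 minutes

Kepler's third law: T² ∝ a³, so T₂ = T₁ (a₂/a₁)^(3/2).
a₂/a₁ = 8.849, (a₂/a₁)^(3/2) = 26.32.
T₂ = 394.5 × 26.32 = 10380 minutes.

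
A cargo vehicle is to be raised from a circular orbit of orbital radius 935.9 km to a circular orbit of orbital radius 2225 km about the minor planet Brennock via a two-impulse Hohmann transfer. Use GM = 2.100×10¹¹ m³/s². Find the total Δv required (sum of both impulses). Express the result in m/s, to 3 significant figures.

r₁ = 935.9 km = 9.359×10⁵ m.
r₂ = 2225 km = 2.225×10⁶ m.
Transfer ellipse a_t = (r₁ + r₂)/2 = 1.580×10⁶ m.
At r₁: circular v_c1 = √(μ/r₁) = 473.7 m/s; transfer-periapsis v_p = √[μ(2/r₁ − 1/a_t)] = 562.0 m/s.
Δv₁ = v_p − v_c1 = 88.35 m/s.
At r₂: circular v_c2 = √(μ/r₂) = 307.2 m/s; transfer-apoapsis v_a = √[μ(2/r₂ − 1/a_t)] = 236.4 m/s.
Δv₂ = v_c2 − v_a = 70.80 m/s.
Total Δv = Δv₁ + Δv₂ = 159.2 m/s.

Δv_total ≈ 159 m/s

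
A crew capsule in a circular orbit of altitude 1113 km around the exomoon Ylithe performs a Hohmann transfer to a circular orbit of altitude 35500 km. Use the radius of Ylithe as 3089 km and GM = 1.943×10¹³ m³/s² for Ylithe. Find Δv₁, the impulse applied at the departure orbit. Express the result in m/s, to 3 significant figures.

Δv ≈ 738 m/s

r₁ = 3089 + 1113 = 4202.0 km = 4.2020×10⁶ m.
r₂ = 3089 + 35500 = 38589 km = 3.8589×10⁷ m.
Transfer ellipse a_t = (r₁ + r₂)/2 = 2.140×10⁷ m.
At r₁: circular v_c1 = √(μ/r₁) = 2150 m/s; transfer-periapsis v_p = √[μ(2/r₁ − 1/a_t)] = 2888 m/s.
Δv₁ = v_p − v_c1 = 737.5 m/s.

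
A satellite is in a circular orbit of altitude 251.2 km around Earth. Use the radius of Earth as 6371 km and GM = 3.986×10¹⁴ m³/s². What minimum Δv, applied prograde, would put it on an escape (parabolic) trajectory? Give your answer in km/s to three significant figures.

Δv ≈ 3.21 km/s

r = 6371 + 251.2 = 6622.2 km = 6.6222×10⁶ m.
Circular speed v_c = √(μ/r) = 7758 m/s.
Escape speed v_esc = √(2μ/r) = √2 × v_c = 10970 m/s.
Δv = v_esc − v_c = 3214 m/s = 3.214 km/s.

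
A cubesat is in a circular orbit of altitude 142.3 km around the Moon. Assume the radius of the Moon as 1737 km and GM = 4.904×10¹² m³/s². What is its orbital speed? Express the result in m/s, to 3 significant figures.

r = 1737 + 142.3 = 1879.3 km = 1.8793×10⁶ m.
For a circular orbit v = √(μ/r) = √(4.904×10¹² / 1.879×10⁶) = √(2.609×10⁶) = 1615 m/s.

v ≈ 1620 m/s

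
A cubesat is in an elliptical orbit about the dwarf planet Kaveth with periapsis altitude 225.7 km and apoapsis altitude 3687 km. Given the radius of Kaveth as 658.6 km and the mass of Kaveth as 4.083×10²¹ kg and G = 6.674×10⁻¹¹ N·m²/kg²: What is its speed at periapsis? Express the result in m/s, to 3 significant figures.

μ = GM = 6.674×10⁻¹¹ × 4.083×10²¹ = 2.725×10¹¹ m³/s².
r_p = 658.6 + 225.7 = 884.30 km = 8.8430×10⁵ m.
r_a = 658.6 + 3687 = 4345.6 km = 4.3456×10⁶ m.
Semi-major axis a = (r_p + r_a)/2 = 2615.0 km = 2.615×10⁶ m.
Vis-viva: v² = μ(2/r − 1/a) = 2.725×10¹¹ × (2.262×10⁻⁶ − 3.824×10⁻⁷) = 5.121×10⁵ m²/s².
v = 715.6 m/s.

v ≈ 716 m/s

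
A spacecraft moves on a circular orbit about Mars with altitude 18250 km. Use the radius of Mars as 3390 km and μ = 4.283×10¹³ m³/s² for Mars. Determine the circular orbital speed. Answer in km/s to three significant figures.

r = 3390 + 18250 = 21640 km = 2.1640×10⁷ m.
For a circular orbit v = √(μ/r) = √(4.283×10¹³ / 2.164×10⁷) = √(1.979×10⁶) = 1407 m/s.
That is 1.407 km/s.

v ≈ 1.41 km/s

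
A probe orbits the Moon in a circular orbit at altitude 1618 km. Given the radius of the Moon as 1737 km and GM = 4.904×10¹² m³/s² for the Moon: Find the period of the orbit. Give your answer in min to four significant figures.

r = 1737 + 1618 = 3355.0 km = 3.3550×10⁶ m.
Kepler's third law: T = 2π√(r³/μ) = 2π√((3.355×10⁶)³ / 4.904×10¹²).
r³/μ = 7.701×10⁶ s², so T = 2π × 2.775×10³ = 1.744×10⁴ s.
Converting: 1.744×10⁴ s ÷ 60.00 = 290.6 min.

T ≈ 290.6 min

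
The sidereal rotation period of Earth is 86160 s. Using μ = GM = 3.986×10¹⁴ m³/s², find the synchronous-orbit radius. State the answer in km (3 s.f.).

r_sync ≈ 42200 km

A synchronous orbit has period T, so by Kepler's third law a = (μT²/4π²)^(1/3).
μT²/4π² = 3.986×10¹⁴ × (8.616×10⁴)² / 39.48 = 7.495×10²² m³.
a = 4.216×10⁷ m = 42163 km.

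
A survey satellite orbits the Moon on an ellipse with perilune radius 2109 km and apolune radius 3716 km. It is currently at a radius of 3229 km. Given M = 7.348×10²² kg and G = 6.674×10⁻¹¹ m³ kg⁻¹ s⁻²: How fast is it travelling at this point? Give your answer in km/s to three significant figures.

v ≈ 1.16 km/s

μ = GM = 6.674×10⁻¹¹ × 7.348×10²² = 4.904×10¹² m³/s².
Semi-major axis a = (r_p + r_a)/2 = 2912.5 km = 2.912×10⁶ m.
Vis-viva: v² = μ(2/r − 1/a) = 4.904×10¹² × (6.194×10⁻⁷ − 3.433×10⁻⁷) = 1.354×10⁶ m²/s².
v = 1163 m/s = 1.163 km/s.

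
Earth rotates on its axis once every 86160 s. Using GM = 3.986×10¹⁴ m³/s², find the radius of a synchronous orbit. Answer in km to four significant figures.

r_sync ≈ 42160 km

A synchronous orbit has period T, so by Kepler's third law a = (μT²/4π²)^(1/3).
μT²/4π² = 3.986×10¹⁴ × (8.616×10⁴)² / 39.48 = 7.495×10²² m³.
a = 4.216×10⁷ m = 42163 km.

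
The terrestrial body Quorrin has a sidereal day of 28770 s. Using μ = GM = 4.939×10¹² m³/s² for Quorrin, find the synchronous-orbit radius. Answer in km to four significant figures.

r_sync ≈ 4696 km

A synchronous orbit has period T, so by Kepler's third law a = (μT²/4π²)^(1/3).
μT²/4π² = 4.939×10¹² × (2.877×10⁴)² / 39.48 = 1.036×10²⁰ m³.
a = 4.696×10⁶ m = 4695.9 km.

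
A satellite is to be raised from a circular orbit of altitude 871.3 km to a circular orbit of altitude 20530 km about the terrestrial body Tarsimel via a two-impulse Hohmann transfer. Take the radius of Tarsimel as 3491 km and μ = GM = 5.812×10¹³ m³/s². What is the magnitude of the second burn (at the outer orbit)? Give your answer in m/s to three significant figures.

r₁ = 3491 + 871.3 = 4362.3 km = 4.3623×10⁶ m.
r₂ = 3491 + 20530 = 24021 km = 2.4021×10⁷ m.
Transfer ellipse a_t = (r₁ + r₂)/2 = 1.419×10⁷ m.
At r₁: circular v_c1 = √(μ/r₁) = 3650 m/s; transfer-periapsis v_p = √[μ(2/r₁ − 1/a_t)] = 4749 m/s.
At r₂: circular v_c2 = √(μ/r₂) = 1555 m/s; transfer-apoapsis v_a = √[μ(2/r₂ − 1/a_t)] = 862.4 m/s.
Δv₂ = v_c2 − v_a = 693.1 m/s.

Δv ≈ 693 m/s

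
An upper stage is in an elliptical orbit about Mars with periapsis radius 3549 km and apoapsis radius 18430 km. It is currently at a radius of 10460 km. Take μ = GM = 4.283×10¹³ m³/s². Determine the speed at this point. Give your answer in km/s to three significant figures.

Semi-major axis a = (r_p + r_a)/2 = 10990 km = 1.099×10⁷ m.
Vis-viva: v² = μ(2/r − 1/a) = 4.283×10¹³ × (1.912×10⁻⁷ − 9.100×10⁻⁸) = 4.292×10⁶ m²/s².
v = 2072 m/s = 2.072 km/s.

v ≈ 2.07 km/s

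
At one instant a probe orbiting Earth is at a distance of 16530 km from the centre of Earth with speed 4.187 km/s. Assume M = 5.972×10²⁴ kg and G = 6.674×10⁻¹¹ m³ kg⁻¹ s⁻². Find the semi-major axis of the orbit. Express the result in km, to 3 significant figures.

a ≈ 13000 km

μ = GM = 6.674×10⁻¹¹ × 5.972×10²⁴ = 3.986×10¹⁴ m³/s².
r = 1.653×10⁷ m.
Vis-viva rearranged: 1/a = 2/r − v²/μ = 1.210×10⁻⁷ − 4.398×10⁻⁸ = 7.701×10⁻⁸ m⁻¹.
a = 1.299×10⁷ m = 12986 km.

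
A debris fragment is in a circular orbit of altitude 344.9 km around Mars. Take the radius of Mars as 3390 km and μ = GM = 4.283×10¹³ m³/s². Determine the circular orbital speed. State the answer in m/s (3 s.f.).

r = 3390 + 344.9 = 3734.9 km = 3.7349×10⁶ m.
For a circular orbit v = √(μ/r) = √(4.283×10¹³ / 3.735×10⁶) = √(1.147×10⁷) = 3386 m/s.

v ≈ 3390 m/s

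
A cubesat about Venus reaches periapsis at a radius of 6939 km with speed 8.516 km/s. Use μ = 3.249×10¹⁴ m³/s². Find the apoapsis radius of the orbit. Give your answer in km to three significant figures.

apoapsis radius ≈ 23800 km

r_p = 6.939×10⁶ m.
Specific energy ε = v²/2 − μ/r = -1.056×10⁷ J/kg, so a = −μ/(2ε) = 1.538×10⁷ m.
The apsides satisfy r_p + r_a = 2a, so the apoapsis radius is 2a − r_p = 2.382×10⁷ m = 23825 km.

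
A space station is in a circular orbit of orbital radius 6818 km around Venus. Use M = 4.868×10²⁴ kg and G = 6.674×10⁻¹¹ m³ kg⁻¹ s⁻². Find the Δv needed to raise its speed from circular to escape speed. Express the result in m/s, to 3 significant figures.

μ = GM = 6.674×10⁻¹¹ × 4.868×10²⁴ = 3.249×10¹⁴ m³/s².
r = 6818 km = 6.818×10⁶ m.
Circular speed v_c = √(μ/r) = 6903 m/s.
Escape speed v_esc = √(2μ/r) = √2 × v_c = 9762 m/s.
Δv = v_esc − v_c = 2859 m/s.

Δv ≈ 2860 m/s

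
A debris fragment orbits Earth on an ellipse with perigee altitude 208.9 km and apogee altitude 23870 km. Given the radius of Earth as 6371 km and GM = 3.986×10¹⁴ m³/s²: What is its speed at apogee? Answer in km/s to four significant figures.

v ≈ 2.170 km/s

r_p = 6371 + 208.9 = 6579.9 km = 6.5799×10⁶ m.
r_a = 6371 + 23870 = 30241 km = 3.0241×10⁷ m.
Semi-major axis a = (r_p + r_a)/2 = 18410 km = 1.841×10⁷ m.
Vis-viva: v² = μ(2/r − 1/a) = 3.986×10¹⁴ × (6.614×10⁻⁸ − 5.432×10⁻⁸) = 4.711×10⁶ m²/s².
v = 2170 m/s = 2.170 km/s.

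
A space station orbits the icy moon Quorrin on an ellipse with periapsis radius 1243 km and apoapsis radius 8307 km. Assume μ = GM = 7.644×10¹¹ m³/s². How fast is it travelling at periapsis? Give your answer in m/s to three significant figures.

Semi-major axis a = (r_p + r_a)/2 = 4775.0 km = 4.775×10⁶ m.
Vis-viva: v² = μ(2/r − 1/a) = 7.644×10¹¹ × (1.609×10⁻⁶ − 2.094×10⁻⁷) = 1.070×10⁶ m²/s².
v = 1034 m/s.

v ≈ 1030 m/s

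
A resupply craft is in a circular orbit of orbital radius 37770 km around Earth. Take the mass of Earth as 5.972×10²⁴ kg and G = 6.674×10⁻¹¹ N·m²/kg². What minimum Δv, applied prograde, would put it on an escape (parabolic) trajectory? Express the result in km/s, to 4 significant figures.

Δv ≈ 1.346 km/s

μ = GM = 6.674×10⁻¹¹ × 5.972×10²⁴ = 3.986×10¹⁴ m³/s².
r = 37770 km = 3.777×10⁷ m.
Circular speed v_c = √(μ/r) = 3248 m/s.
Escape speed v_esc = √(2μ/r) = √2 × v_c = 4594 m/s.
Δv = v_esc − v_c = 1346 m/s = 1.346 km/s.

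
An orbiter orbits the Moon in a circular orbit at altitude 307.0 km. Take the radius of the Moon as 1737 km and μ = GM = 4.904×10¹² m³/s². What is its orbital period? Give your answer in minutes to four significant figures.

r = 1737 + 307.0 = 2044.0 km = 2.0440×10⁶ m.
Kepler's third law: T = 2π√(r³/μ) = 2π√((2.044×10⁶)³ / 4.904×10¹²).
r³/μ = 1.741×10⁶ s², so T = 2π × 1.320×10³ = 8.291×10³ s.
Converting: 8.291×10³ s ÷ 60.00 = 138.2 minutes.

T ≈ 138.2 minutes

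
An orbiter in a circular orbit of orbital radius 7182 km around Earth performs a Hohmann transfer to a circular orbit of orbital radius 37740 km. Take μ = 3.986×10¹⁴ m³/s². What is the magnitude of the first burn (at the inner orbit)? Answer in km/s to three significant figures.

r₁ = 7182 km = 7.182×10⁶ m.
r₂ = 37740 km = 3.774×10⁷ m.
Transfer ellipse a_t = (r₁ + r₂)/2 = 2.246×10⁷ m.
At r₁: circular v_c1 = √(μ/r₁) = 7450 m/s; transfer-perigee v_p = √[μ(2/r₁ − 1/a_t)] = 9657 m/s.
Δv₁ = v_p − v_c1 = 2207 m/s.
= 2.207 km/s.

Δv ≈ 2.21 km/s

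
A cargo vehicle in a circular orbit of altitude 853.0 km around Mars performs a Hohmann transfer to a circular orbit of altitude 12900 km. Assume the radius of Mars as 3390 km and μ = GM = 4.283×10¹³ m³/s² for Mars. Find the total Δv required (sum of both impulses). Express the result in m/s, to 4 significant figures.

Δv_total ≈ 1404 m/s

r₁ = 3390 + 853.0 = 4243.0 km = 4.2430×10⁶ m.
r₂ = 3390 + 12900 = 16290 km = 1.6290×10⁷ m.
Transfer ellipse a_t = (r₁ + r₂)/2 = 1.027×10⁷ m.
At r₁: circular v_c1 = √(μ/r₁) = 3177 m/s; transfer-periapsis v_p = √[μ(2/r₁ − 1/a_t)] = 4002 m/s.
Δv₁ = v_p − v_c1 = 824.9 m/s.
At r₂: circular v_c2 = √(μ/r₂) = 1621 m/s; transfer-apoapsis v_a = √[μ(2/r₂ − 1/a_t)] = 1042 m/s.
Δv₂ = v_c2 − v_a = 579.1 m/s.
Total Δv = Δv₁ + Δv₂ = 1404 m/s.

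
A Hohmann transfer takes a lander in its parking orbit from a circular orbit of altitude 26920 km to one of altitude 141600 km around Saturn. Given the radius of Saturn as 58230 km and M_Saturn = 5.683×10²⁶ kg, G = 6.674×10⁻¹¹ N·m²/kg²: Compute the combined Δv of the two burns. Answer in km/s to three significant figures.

Δv_total ≈ 7.02 km/s

μ = GM = 6.674×10⁻¹¹ × 5.683×10²⁶ = 3.793×10¹⁶ m³/s².
r₁ = 58230 + 26920 = 85150 km = 8.5150×10⁷ m.
r₂ = 58230 + 141600 = 199830 km = 1.9983×10⁸ m.
Transfer ellipse a_t = (r₁ + r₂)/2 = 1.425×10⁸ m.
At r₁: circular v_c1 = √(μ/r₁) = 21110 m/s; transfer-perikrone v_p = √[μ(2/r₁ − 1/a_t)] = 24990 m/s.
Δv₁ = v_p − v_c1 = 3888 m/s.
At r₂: circular v_c2 = √(μ/r₂) = 13780 m/s; transfer-apokrone v_a = √[μ(2/r₂ − 1/a_t)] = 10650 m/s.
Δv₂ = v_c2 − v_a = 3127 m/s.
Total Δv = Δv₁ + Δv₂ = 7015 m/s = 7.015 km/s.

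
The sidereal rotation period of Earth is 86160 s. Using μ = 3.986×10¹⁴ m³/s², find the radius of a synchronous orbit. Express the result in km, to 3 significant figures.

A synchronous orbit has period T, so by Kepler's third law a = (μT²/4π²)^(1/3).
μT²/4π² = 3.986×10¹⁴ × (8.616×10⁴)² / 39.48 = 7.495×10²² m³.
a = 4.216×10⁷ m = 42163 km.

r_sync ≈ 42200 km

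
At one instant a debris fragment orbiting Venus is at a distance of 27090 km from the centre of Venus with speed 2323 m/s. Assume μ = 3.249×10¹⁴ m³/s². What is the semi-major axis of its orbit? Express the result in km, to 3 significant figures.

r = 2.709×10⁷ m.
Specific orbital energy ε = v²/2 − μ/r = (2323)²/2 − 3.249×10¹⁴/2.709×10⁷ = -9.295×10⁶ J/kg.
Since ε = −μ/(2a), a = −μ/(2ε) = 1.748×10⁷ m = 17477 km.

a ≈ 17500 km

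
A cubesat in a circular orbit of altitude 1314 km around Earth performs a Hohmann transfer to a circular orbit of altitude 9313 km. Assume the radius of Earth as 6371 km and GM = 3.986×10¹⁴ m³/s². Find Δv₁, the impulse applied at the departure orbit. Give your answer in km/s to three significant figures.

Δv ≈ 1.14 km/s

r₁ = 6371 + 1314 = 7685.0 km = 7.6850×10⁶ m.
r₂ = 6371 + 9313 = 15684 km = 1.5684×10⁷ m.
Transfer ellipse a_t = (r₁ + r₂)/2 = 1.168×10⁷ m.
At r₁: circular v_c1 = √(μ/r₁) = 7202 m/s; transfer-perigee v_p = √[μ(2/r₁ − 1/a_t)] = 8344 m/s.
Δv₁ = v_p − v_c1 = 1142 m/s.
= 1.142 km/s.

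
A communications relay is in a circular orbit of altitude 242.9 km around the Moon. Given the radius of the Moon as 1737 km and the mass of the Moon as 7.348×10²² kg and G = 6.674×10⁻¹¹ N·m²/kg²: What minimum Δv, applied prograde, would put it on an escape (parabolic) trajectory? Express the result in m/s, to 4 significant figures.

μ = GM = 6.674×10⁻¹¹ × 7.348×10²² = 4.904×10¹² m³/s².
r = 1737 + 242.9 = 1979.9 km = 1.9799×10⁶ m.
Circular speed v_c = √(μ/r) = 1574 m/s.
Escape speed v_esc = √(2μ/r) = √2 × v_c = 2226 m/s.
Δv = v_esc − v_c = 651.9 m/s.

Δv ≈ 651.9 m/s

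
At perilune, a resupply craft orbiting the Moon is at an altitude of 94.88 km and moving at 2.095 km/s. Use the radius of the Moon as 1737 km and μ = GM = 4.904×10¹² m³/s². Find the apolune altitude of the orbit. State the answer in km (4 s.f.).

apolune altitude ≈ 6594 km

r_p = 1737 + 94.88 = 1831.9 km = 1.832×10⁶ m.
Specific energy ε = v²/2 − μ/r = -4.825×10⁵ J/kg, so a = −μ/(2ε) = 5.082×10⁶ m.
The apsides satisfy r_p + r_a = 2a, so the apolune radius is 2a − r_p = 8.331×10⁶ m = 8331.5 km.
Apolune altitude = 8331.5 − 1737 = 6594.5 km.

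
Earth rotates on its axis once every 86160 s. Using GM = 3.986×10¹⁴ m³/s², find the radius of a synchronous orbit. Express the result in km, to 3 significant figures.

r_sync ≈ 42200 km

A synchronous orbit has period T, so by Kepler's third law a = (μT²/4π²)^(1/3).
μT²/4π² = 3.986×10¹⁴ × (8.616×10⁴)² / 39.48 = 7.495×10²² m³.
a = 4.216×10⁷ m = 42163 km.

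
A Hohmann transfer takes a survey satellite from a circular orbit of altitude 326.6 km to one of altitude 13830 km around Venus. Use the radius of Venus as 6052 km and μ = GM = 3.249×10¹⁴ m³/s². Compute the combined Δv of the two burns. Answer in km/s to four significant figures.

Δv_total ≈ 2.870 km/s

r₁ = 6052 + 326.6 = 6378.6 km = 6.3786×10⁶ m.
r₂ = 6052 + 13830 = 19882 km = 1.9882×10⁷ m.
Transfer ellipse a_t = (r₁ + r₂)/2 = 1.313×10⁷ m.
At r₁: circular v_c1 = √(μ/r₁) = 7137 m/s; transfer-periapsis v_p = √[μ(2/r₁ − 1/a_t)] = 8782 m/s.
Δv₁ = v_p − v_c1 = 1645 m/s.
At r₂: circular v_c2 = √(μ/r₂) = 4042 m/s; transfer-apoapsis v_a = √[μ(2/r₂ − 1/a_t)] = 2818 m/s.
Δv₂ = v_c2 − v_a = 1225 m/s.
Total Δv = Δv₁ + Δv₂ = 2870 m/s = 2.870 km/s.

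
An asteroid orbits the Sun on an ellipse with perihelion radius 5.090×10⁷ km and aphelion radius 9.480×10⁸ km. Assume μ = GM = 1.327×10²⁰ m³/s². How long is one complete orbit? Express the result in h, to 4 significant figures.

T ≈ 53480 h

Semi-major axis a = (r_p + r_a)/2 = (5.0900×10⁷ + 9.4800×10⁸)/2 = 4.9945×10⁸ km = 4.994×10¹¹ m.
By Kepler's third law T = 2π√(a³/μ) = 2π × 3.064×10⁷ = 1.925×10⁸ s.
= 53480 h.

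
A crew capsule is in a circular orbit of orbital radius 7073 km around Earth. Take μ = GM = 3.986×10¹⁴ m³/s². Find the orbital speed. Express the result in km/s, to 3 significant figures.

v ≈ 7.51 km/s

r = 7073 km = 7.073×10⁶ m.
For a circular orbit v = √(μ/r) = √(3.986×10¹⁴ / 7.073×10⁶) = √(5.636×10⁷) = 7507 m/s.
That is 7.507 km/s.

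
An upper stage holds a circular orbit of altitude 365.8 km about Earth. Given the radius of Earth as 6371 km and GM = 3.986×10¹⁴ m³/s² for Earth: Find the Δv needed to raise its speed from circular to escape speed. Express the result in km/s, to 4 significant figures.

r = 6371 + 365.8 = 6736.8 km = 6.7368×10⁶ m.
Circular speed v_c = √(μ/r) = 7692 m/s.
Escape speed v_esc = √(2μ/r) = √2 × v_c = 10880 m/s.
Δv = v_esc − v_c = 3186 m/s = 3.186 km/s.

Δv ≈ 3.186 km/s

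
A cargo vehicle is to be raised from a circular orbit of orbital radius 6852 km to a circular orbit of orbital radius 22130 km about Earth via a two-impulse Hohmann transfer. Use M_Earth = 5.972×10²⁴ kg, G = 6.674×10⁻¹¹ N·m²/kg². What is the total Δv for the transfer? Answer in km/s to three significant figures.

μ = GM = 6.674×10⁻¹¹ × 5.972×10²⁴ = 3.986×10¹⁴ m³/s².
r₁ = 6852 km = 6.852×10⁶ m.
r₂ = 22130 km = 2.213×10⁷ m.
Transfer ellipse a_t = (r₁ + r₂)/2 = 1.449×10⁷ m.
At r₁: circular v_c1 = √(μ/r₁) = 7627 m/s; transfer-perigee v_p = √[μ(2/r₁ − 1/a_t)] = 9425 m/s.
Δv₁ = v_p − v_c1 = 1798 m/s.
At r₂: circular v_c2 = √(μ/r₂) = 4244 m/s; transfer-apogee v_a = √[μ(2/r₂ − 1/a_t)] = 2918 m/s.
Δv₂ = v_c2 − v_a = 1326 m/s.
Total Δv = Δv₁ + Δv₂ = 3124 m/s = 3.124 km/s.

Δv_total ≈ 3.12 km/s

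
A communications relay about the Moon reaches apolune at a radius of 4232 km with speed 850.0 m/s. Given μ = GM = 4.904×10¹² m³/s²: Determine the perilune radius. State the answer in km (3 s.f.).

perilune radius ≈ 1920 km

r_a = 4.232×10⁶ m.
Specific energy ε = v²/2 − μ/r = -7.975×10⁵ J/kg, so a = −μ/(2ε) = 3.074×10⁶ m.
The apsides satisfy r_p + r_a = 2a, so the perilune radius is 2a − r_a = 1.917×10⁶ m = 1916.9 km.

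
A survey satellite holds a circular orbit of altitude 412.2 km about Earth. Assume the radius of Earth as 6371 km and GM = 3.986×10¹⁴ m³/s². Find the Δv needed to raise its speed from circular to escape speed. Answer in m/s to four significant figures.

Δv ≈ 3175 m/s

r = 6371 + 412.2 = 6783.2 km = 6.7832×10⁶ m.
Circular speed v_c = √(μ/r) = 7666 m/s.
Escape speed v_esc = √(2μ/r) = √2 × v_c = 10840 m/s.
Δv = v_esc − v_c = 3175 m/s.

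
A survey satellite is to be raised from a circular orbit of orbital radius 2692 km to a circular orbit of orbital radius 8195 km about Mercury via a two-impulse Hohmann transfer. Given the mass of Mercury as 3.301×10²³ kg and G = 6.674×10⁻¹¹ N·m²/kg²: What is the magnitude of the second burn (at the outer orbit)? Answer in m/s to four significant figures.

Δv ≈ 486.6 m/s

μ = GM = 6.674×10⁻¹¹ × 3.301×10²³ = 2.203×10¹³ m³/s².
r₁ = 2692 km = 2.692×10⁶ m.
r₂ = 8195 km = 8.195×10⁶ m.
Transfer ellipse a_t = (r₁ + r₂)/2 = 5.444×10⁶ m.
At r₁: circular v_c1 = √(μ/r₁) = 2861 m/s; transfer-periherm v_p = √[μ(2/r₁ − 1/a_t)] = 3510 m/s.
At r₂: circular v_c2 = √(μ/r₂) = 1640 m/s; transfer-apoherm v_a = √[μ(2/r₂ − 1/a_t)] = 1153 m/s.
Δv₂ = v_c2 − v_a = 486.6 m/s.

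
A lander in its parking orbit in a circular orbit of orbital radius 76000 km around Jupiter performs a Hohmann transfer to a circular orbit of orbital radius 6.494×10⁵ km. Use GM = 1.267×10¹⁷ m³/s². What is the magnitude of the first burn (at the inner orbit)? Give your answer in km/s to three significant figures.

r₁ = 76000 km = 7.600×10⁷ m.
r₂ = 6.494×10⁵ km = 6.494×10⁸ m.
Transfer ellipse a_t = (r₁ + r₂)/2 = 3.627×10⁸ m.
At r₁: circular v_c1 = √(μ/r₁) = 40830 m/s; transfer-perijove v_p = √[μ(2/r₁ − 1/a_t)] = 54630 m/s.
Δv₁ = v_p − v_c1 = 13800 m/s.
= 13.80 km/s.

Δv ≈ 13.8 km/s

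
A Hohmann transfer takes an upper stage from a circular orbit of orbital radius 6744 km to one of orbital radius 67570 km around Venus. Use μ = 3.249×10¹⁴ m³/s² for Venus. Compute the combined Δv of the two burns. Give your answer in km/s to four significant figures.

Δv_total ≈ 3.678 km/s

r₁ = 6744 km = 6.744×10⁶ m.
r₂ = 67570 km = 6.757×10⁷ m.
Transfer ellipse a_t = (r₁ + r₂)/2 = 3.716×10⁷ m.
At r₁: circular v_c1 = √(μ/r₁) = 6941 m/s; transfer-periapsis v_p = √[μ(2/r₁ − 1/a_t)] = 9360 m/s.
Δv₁ = v_p − v_c1 = 2419 m/s.
At r₂: circular v_c2 = √(μ/r₂) = 2193 m/s; transfer-apoapsis v_a = √[μ(2/r₂ − 1/a_t)] = 934.2 m/s.
Δv₂ = v_c2 − v_a = 1259 m/s.
Total Δv = Δv₁ + Δv₂ = 3678 m/s = 3.678 km/s.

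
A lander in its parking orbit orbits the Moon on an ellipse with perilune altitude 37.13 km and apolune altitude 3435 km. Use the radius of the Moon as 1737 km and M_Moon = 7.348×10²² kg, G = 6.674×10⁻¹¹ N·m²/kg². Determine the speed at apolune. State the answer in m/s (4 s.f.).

v ≈ 696.0 m/s

μ = GM = 6.674×10⁻¹¹ × 7.348×10²² = 4.904×10¹² m³/s².
r_p = 1737 + 37.13 = 1774.1 km = 1.7741×10⁶ m.
r_a = 1737 + 3435 = 5172.0 km = 5.1720×10⁶ m.
Semi-major axis a = (r_p + r_a)/2 = 3473.1 km = 3.473×10⁶ m.
Vis-viva: v² = μ(2/r − 1/a) = 4.904×10¹² × (3.867×10⁻⁷ − 2.879×10⁻⁷) = 4.844×10⁵ m²/s².
v = 696.0 m/s.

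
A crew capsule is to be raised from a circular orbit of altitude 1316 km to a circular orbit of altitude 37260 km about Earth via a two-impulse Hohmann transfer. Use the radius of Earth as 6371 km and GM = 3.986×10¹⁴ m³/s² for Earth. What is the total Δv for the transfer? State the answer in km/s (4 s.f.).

r₁ = 6371 + 1316 = 7687.0 km = 7.6870×10⁶ m.
r₂ = 6371 + 37260 = 43631 km = 4.3631×10⁷ m.
Transfer ellipse a_t = (r₁ + r₂)/2 = 2.566×10⁷ m.
At r₁: circular v_c1 = √(μ/r₁) = 7201 m/s; transfer-perigee v_p = √[μ(2/r₁ − 1/a_t)] = 9390 m/s.
Δv₁ = v_p − v_c1 = 2189 m/s.
At r₂: circular v_c2 = √(μ/r₂) = 3023 m/s; transfer-apogee v_a = √[μ(2/r₂ − 1/a_t)] = 1654 m/s.
Δv₂ = v_c2 − v_a = 1368 m/s.
Total Δv = Δv₁ + Δv₂ = 3557 m/s = 3.557 km/s.

Δv_total ≈ 3.557 km/s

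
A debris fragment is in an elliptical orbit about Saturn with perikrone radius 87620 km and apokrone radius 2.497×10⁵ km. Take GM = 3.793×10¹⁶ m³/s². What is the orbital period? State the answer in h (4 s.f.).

T ≈ 19.63 h

Semi-major axis a = (r_p + r_a)/2 = (87620 + 2.4970×10⁵)/2 = 1.6866×10⁵ km = 1.687×10⁸ m.
By Kepler's third law T = 2π√(a³/μ) = 2π × 1.125×10⁴ = 7.067×10⁴ s.
= 19.63 h.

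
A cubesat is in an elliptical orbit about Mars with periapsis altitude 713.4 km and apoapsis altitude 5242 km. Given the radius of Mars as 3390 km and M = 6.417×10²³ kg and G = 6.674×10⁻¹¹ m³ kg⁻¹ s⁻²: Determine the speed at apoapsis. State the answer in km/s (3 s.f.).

μ = GM = 6.674×10⁻¹¹ × 6.417×10²³ = 4.283×10¹³ m³/s².
r_p = 3390 + 713.4 = 4103.4 km = 4.1034×10⁶ m.
r_a = 3390 + 5242 = 8632.0 km = 8.6320×10⁶ m.
Semi-major axis a = (r_p + r_a)/2 = 6367.7 km = 6.368×10⁶ m.
Vis-viva: v² = μ(2/r − 1/a) = 4.283×10¹³ × (2.317×10⁻⁷ − 1.570×10⁻⁷) = 3.197×10⁶ m²/s².
v = 1788 m/s = 1.788 km/s.

v ≈ 1.79 km/s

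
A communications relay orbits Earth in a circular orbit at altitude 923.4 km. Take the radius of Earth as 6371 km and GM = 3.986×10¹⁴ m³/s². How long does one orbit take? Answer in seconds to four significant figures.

r = 6371 + 923.4 = 7294.4 km = 7.2944×10⁶ m.
Kepler's third law: T = 2π√(r³/μ) = 2π√((7.294×10⁶)³ / 3.986×10¹⁴).
r³/μ = 9.737×10⁵ s², so T = 2π × 9.868×10² = 6.200×10³ s.

T ≈ 6200 seconds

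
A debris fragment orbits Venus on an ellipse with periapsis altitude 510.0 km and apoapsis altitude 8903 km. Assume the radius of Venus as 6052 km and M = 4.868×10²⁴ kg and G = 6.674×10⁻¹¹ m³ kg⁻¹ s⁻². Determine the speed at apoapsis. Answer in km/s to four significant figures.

v ≈ 3.640 km/s

μ = GM = 6.674×10⁻¹¹ × 4.868×10²⁴ = 3.249×10¹⁴ m³/s².
r_p = 6052 + 510.0 = 6562.0 km = 6.5620×10⁶ m.
r_a = 6052 + 8903 = 14955 km = 1.4955×10⁷ m.
Semi-major axis a = (r_p + r_a)/2 = 10758 km = 1.076×10⁷ m.
Vis-viva: v² = μ(2/r − 1/a) = 3.249×10¹⁴ × (1.337×10⁻⁷ − 9.295×10⁻⁸) = 1.325×10⁷ m²/s².
v = 3640 m/s = 3.640 km/s.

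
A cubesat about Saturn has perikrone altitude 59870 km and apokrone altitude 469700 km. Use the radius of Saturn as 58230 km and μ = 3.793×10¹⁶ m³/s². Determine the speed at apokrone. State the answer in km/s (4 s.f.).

v ≈ 5.125 km/s

r_p = 58230 + 59870 = 118100 km = 1.1810×10⁸ m.
r_a = 58230 + 469700 = 527930 km = 5.2793×10⁸ m.
Semi-major axis a = (r_p + r_a)/2 = 3.2302×10⁵ km = 3.230×10⁸ m.
Vis-viva: v² = μ(2/r − 1/a) = 3.793×10¹⁶ × (3.788×10⁻⁹ − 3.096×10⁻⁹) = 2.627×10⁷ m²/s².
v = 5125 m/s = 5.125 km/s.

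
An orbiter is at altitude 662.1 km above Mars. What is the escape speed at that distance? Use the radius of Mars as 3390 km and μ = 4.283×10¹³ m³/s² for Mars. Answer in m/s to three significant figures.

r = 3390 + 662.1 = 4052.1 km = 4.0521×10⁶ m.
Escape speed v_esc = √(2μ/r) = √(2 × 4.283×10¹³ / 4.052×10⁶) = √(2.114×10⁷) = 4598 m/s.

v_esc ≈ 4600 m/s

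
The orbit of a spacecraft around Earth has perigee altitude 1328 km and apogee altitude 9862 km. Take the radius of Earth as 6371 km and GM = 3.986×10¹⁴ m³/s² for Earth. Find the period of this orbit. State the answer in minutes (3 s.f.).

T ≈ 217 minutes

r_p = 6371 + 1328 = 7699.0 km = 7.6990×10⁶ m.
r_a = 6371 + 9862 = 16233 km = 1.6233×10⁷ m.
Semi-major axis a = (r_p + r_a)/2 = (7699.0 + 16233)/2 = 11966 km = 1.197×10⁷ m.
By Kepler's third law T = 2π√(a³/μ) = 2π × 2.073×10³ = 1.303×10⁴ s.
= 217.1 minutes.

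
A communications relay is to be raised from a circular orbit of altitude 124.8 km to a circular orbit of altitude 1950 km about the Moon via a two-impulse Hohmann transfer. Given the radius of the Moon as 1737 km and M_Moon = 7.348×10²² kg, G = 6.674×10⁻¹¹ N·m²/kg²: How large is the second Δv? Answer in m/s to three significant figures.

μ = GM = 6.674×10⁻¹¹ × 7.348×10²² = 4.904×10¹² m³/s².
r₁ = 1737 + 124.8 = 1861.8 km = 1.8618×10⁶ m.
r₂ = 1737 + 1950 = 3687.0 km = 3.6870×10⁶ m.
Transfer ellipse a_t = (r₁ + r₂)/2 = 2.774×10⁶ m.
At r₁: circular v_c1 = √(μ/r₁) = 1623 m/s; transfer-perilune v_p = √[μ(2/r₁ − 1/a_t)] = 1871 m/s.
At r₂: circular v_c2 = √(μ/r₂) = 1153 m/s; transfer-apolune v_a = √[μ(2/r₂ − 1/a_t)] = 944.8 m/s.
Δv₂ = v_c2 − v_a = 208.5 m/s.

Δv ≈ 209 m/s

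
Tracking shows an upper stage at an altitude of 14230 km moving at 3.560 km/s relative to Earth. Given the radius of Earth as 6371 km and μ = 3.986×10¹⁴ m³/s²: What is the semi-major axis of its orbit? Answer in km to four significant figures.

a ≈ 15320 km

r = 6371 + 14230 = 20601 km = 2.060×10⁷ m.
Vis-viva rearranged: 1/a = 2/r − v²/μ = 9.708×10⁻⁸ − 3.180×10⁻⁸ = 6.529×10⁻⁸ m⁻¹.
a = 1.532×10⁷ m = 15317 km.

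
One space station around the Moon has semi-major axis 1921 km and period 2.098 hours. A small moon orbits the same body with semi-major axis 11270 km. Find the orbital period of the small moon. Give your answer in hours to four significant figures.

Kepler's third law: T² ∝ a³, so T₂ = T₁ (a₂/a₁)^(3/2).
a₂/a₁ = 5.867, (a₂/a₁)^(3/2) = 14.21.
T₂ = 2.098 × 14.21 = 29.81 hours.

T₂ ≈ 29.81 hours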